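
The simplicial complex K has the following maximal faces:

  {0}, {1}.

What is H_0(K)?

H_0 ≅ Z^2.

Fix the vertex order 0 < 1 and write every simplex with vertices in increasing order. Then dim K = 0 and the simplices of K are:

  0-simplices (2): [0], [1]

giving chain groups C_0 ≅ Z^2.

From H_k ≅ ker(∂_k) / im(∂_{k+1}) we obtain:

  H_0: rank C_0 − rank ∂_1 = 2 − 0 = 2, and there is no ∂_1, so H_0 = Z^2.

(K is a triangulation of a set of 2 points.)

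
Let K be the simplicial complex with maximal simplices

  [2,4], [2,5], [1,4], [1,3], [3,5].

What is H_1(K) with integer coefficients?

H_1 ≅ Z.

K has 5 vertices, 5 edges.
rank ∂_1 = 4, rank ∂_2 = 0 ⇒ b_1 = 5 − 4 − 0 = 1. So H_1 = Z.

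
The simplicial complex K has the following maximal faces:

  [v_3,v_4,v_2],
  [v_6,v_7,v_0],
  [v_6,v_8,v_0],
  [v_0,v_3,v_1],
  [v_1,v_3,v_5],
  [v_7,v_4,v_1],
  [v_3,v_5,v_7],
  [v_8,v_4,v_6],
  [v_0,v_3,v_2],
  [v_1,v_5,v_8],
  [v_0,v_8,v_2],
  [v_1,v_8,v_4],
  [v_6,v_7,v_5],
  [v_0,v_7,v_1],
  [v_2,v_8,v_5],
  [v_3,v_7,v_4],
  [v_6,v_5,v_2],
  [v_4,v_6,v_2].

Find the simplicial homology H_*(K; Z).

H_0 = Z,  H_1 = Z ⊕ Z_2,  H_2 = 0.

Take the total order v_0 < v_1 < v_2 < v_3 < v_4 < v_5 < v_6 < v_7 < v_8 on the vertex set. Then K (dimension 2) consists of the simplices:

  0-simplices (9): [v_0], [v_1], [v_2], [v_3], [v_4], [v_5], [v_6], [v_7], [v_8]
  1-simplices (27): (27 of them)
  2-simplices (18): (18 of them)

Hence C_0 ≅ Z^9, C_1 ≅ Z^27, C_2 ≅ Z^18.

The boundary map ∂_1: C_1 → C_0 maps an edge to its endpoints' difference, ∂[p,q] = q − p.
This gives a 9×27 integer matrix of rank 8; reducing to Smith normal form yields diagonal entries (1,1,1,1,1,1,1,1).

The boundary map ∂_2: C_2 → C_1 acts by ∂[p,q,r] = [q,r] − [p,r] + [p,q]. For instance
  ∂[v_1,v_5,v_8] = [v_5,v_8] − [v_1,v_8] + [v_1,v_5],
  ∂[v_1,v_4,v_7] = [v_4,v_7] − [v_1,v_7] + [v_1,v_4].
This gives a 27×18 integer matrix of rank 18; reducing to Smith normal form yields diagonal entries (1,1,1,1,1,1,1,1,1,1,1,1,1,1,1,1,1,2).

Reading off H_k = ker ∂_k / im ∂_{k+1}:

  H_0: rank C_0 − rank ∂_1 = 9 − 8 = 1, and the invariant factors of ∂_1 are all 1, so H_0 ≅ Z.
  H_1: rank ker ∂_1 − rank ∂_2 = (27 − 8) − 18 = 1, and ∂_2 has invariant factor 2 > 1, so H_1 ≅ Z ⊕ Z_2.
  H_2: rank ker ∂_2 − rank ∂_3 = (18 − 18) − 0 = 0, and there is no ∂_3, so H_2 ≅ 0.

(K is a triangulation of the Klein bottle.)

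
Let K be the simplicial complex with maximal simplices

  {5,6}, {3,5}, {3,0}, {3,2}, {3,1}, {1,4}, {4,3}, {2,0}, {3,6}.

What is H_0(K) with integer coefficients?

Order the vertices as 0 < 1 < 2 < 3 < 4 < 5 < 6. Listing each simplex with vertices in this order, K has dimension 1 with simplices:

  0-simplices (7): [0], [1], [2], [3], [4], [5], [6]
  1-simplices (9): [0,2], [0,3], [1,3], [1,4], [2,3], [3,4], [3,5], [3,6], [5,6]

Hence C_0 ≅ Z^7, C_1 ≅ Z^9.

∂_1: C_1 → C_0 sends each edge [p,q] (with p < q) to q − p. For instance
  ∂[3,6] = [6] − [3].
As a 7×9 matrix over Z this has rank 6, with invariant factors (1,1,1,1,1,1).

Now H_k = ker ∂_k / im ∂_{k+1}, so:

  H_0: rank C_0 − rank ∂_1 = 7 − 6 = 1, and the invariant factors of ∂_1 are all 1, so H_0 ≅ Z.

(K is a triangulation of a wedge of 3 circles.)

H_0 = Z.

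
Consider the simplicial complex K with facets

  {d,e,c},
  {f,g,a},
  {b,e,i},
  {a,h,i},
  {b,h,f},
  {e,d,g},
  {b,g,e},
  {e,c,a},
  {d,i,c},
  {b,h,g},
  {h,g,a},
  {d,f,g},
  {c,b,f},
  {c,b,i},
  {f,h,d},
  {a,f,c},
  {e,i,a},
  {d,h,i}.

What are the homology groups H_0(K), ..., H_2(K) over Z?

H_0 = Z,  H_1 = Z ⊕ Z/2,  H_2 = 0.

Fix the vertex order a < b < c < d < e < f < g < h < i and write every simplex with vertices in increasing order. Then dim K = 2 and the simplices of K are:

  0-simplices (9): a, b, c, d, e, f, g, h, i
  1-simplices (27): ac, ae, af, ag, ah, ai, bc, be, bf, bg, bh, bi, cd, ce, cf, ci, de, df, dg, dh, di, eg, ei, fg, fh, gh, hi
  2-simplices (18): ace, acf, aei, afg, agh, ahi, bcf, bci, beg, bei, bfh, bgh, cde, cdi, deg, dfg, dfh, dhi

Hence C_0 ≅ Z^9, C_1 ≅ Z^27, C_2 ≅ Z^18.

∂_1: C_1 → C_0 sends each edge [p,q] (with p < q) to q − p.
As a 9×27 matrix over Z this has rank 8, with invariant factors (1,1,1,1,1,1,1,1).

∂_2: C_2 → C_1 maps a triangle to the signed sum of its edges. For instance
  ∂bci = ci − bi + bc,
  ∂cde = de − ce + cd.
This gives a 27×18 integer matrix of rank 18; reducing to Smith normal form yields diagonal entries (1,1,1,1,1,1,1,1,1,1,1,1,1,1,1,1,1,2).

Reading off H_k = ker ∂_k / im ∂_{k+1}:

  H_0: rank C_0 − rank ∂_1 = 9 − 8 = 1, and the invariant factors of ∂_1 are all 1, so H_0 ≅ Z.
  H_1: rank ker ∂_1 − rank ∂_2 = (27 − 8) − 18 = 1, and ∂_2 has invariant factor 2 > 1, so H_1 ≅ Z ⊕ Z/2.
  H_2: rank ker ∂_2 − rank ∂_3 = (18 − 18) − 0 = 0, and there is no ∂_3, so H_2 ≅ 0.

As a check, the Euler characteristic is 9 − 27 + 18 = 0, which agrees with 1 − 1 + 0 = 0.
(K is a triangulation of the Klein bottle.)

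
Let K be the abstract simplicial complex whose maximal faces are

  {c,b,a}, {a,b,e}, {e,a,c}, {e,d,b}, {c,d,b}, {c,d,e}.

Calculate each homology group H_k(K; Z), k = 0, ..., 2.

Fix the vertex order a < b < c < d < e and write every simplex with vertices in increasing order. Then dim K = 2 and the simplices of K are:

  0-simplices (5): a, b, c, d, e
  1-simplices (9): ab, ac, ae, bc, bd, be, cd, ce, de
  2-simplices (6): abc, abe, ace, bcd, bde, cde

so the chain groups are C_0 ≅ Z^5, C_1 ≅ Z^9, C_2 ≅ Z^6.

Boundary ∂_1: C_1 → C_0 sends each edge [p,q] (with p < q) to q − p.
The resulting 5×9 matrix has rank 4, and its Smith normal form has invariant factors (1,1,1,1).

∂_2: C_2 → C_1 acts by ∂[p,q,r] = [q,r] − [p,r] + [p,q]. For instance
  ∂abe = be − ae + ab,
  ∂ace = ce − ae + ac.
The 9×6 boundary matrix has rank 5 and Smith normal form diag(1,1,1,1,1).

Computing H_k = (kernel of ∂_k) / (image of ∂_{k+1}):

  H_0: rank C_0 − rank ∂_1 = 5 − 4 = 1, and the invariant factors of ∂_1 are all 1, so H_0 ≅ Z.
  H_1: rank ker ∂_1 − rank ∂_2 = (9 − 4) − 5 = 0, and the invariant factors of ∂_2 are all 1, so H_1 ≅ 0.
  H_2: rank ker ∂_2 − rank ∂_3 = (6 − 5) − 0 = 1, and there is no ∂_3, so H_2 ≅ Z.

As a check, the Euler characteristic is 5 − 9 + 6 = 2, which agrees with 1 − 0 + 1 = 2.

H_0 ≅ Z,  H_1 = 0,  H_2 ≅ Z.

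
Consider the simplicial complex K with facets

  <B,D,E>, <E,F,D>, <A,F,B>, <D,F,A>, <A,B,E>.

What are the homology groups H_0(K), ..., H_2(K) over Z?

H_0 = Z,  H_1 = Z,  H_2 = 0.

Take the total order A < B < D < E < F on the vertex set. Then K (dimension 2) consists of the simplices:

  0-simplices (5): A, B, D, E, F
  1-simplices (10): AB, AD, AE, AF, BD, BE, BF, DE, DF, EF
  2-simplices (5): ABE, ABF, ADF, BDE, DEF

so the chain groups are C_0 ≅ Z^5, C_1 ≅ Z^10, C_2 ≅ Z^5.

The boundary map ∂_1: C_1 → C_0 sends each edge [p,q] (with p < q) to q − p.
This gives a 5×10 integer matrix of rank 4; reducing to Smith normal form yields diagonal entries (1,1,1,1).

Boundary ∂_2: C_2 → C_1 sends each 2-simplex [p,q,r] to [q,r] − [p,r] + [p,q]. For instance
  ∂ABE = BE − AE + AB,
  ∂BDE = DE − BE + BD.
This gives a 10×5 integer matrix of rank 5; reducing to Smith normal form yields diagonal entries (1,1,1,1,1).

Reading off H_k = ker ∂_k / im ∂_{k+1}:

  H_0: rank C_0 − rank ∂_1 = 5 − 4 = 1, and the invariant factors of ∂_1 are all 1, so H_0 ≅ Z.
  H_1: rank ker ∂_1 − rank ∂_2 = (10 − 4) − 5 = 1, and the invariant factors of ∂_2 are all 1, so H_1 ≅ Z.
  H_2: rank ker ∂_2 − rank ∂_3 = (5 − 5) − 0 = 0, and there is no ∂_3, so H_2 ≅ 0.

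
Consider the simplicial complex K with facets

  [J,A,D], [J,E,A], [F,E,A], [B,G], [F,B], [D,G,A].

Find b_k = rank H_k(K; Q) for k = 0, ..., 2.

b_0 = 1, b_1 = 1, b_2 = 0.

Order the vertices as A < B < D < E < F < G < J. Listing each simplex with vertices in this order, K has dimension 2 with simplices:

  0-simplices (7): A, B, D, E, F, G, J
  1-simplices (11): AD, AE, AF, AG, AJ, BF, BG, DG, DJ, EF, EJ
  2-simplices (4): ADG, ADJ, AEF, AEJ

Hence C_0 ≅ Z^7, C_1 ≅ Z^11, C_2 ≅ Z^4.

The boundary map ∂_1: C_1 → C_0 sends each edge [p,q] (with p < q) to q − p. For instance
  ∂BF = F − B.
As a 7×11 matrix over Z this has rank 6, with invariant factors (1,1,1,1,1,1).

∂_2: C_2 → C_1 acts by ∂[p,q,r] = [q,r] − [p,r] + [p,q]. For instance
  ∂ADJ = DJ − AJ + AD,
  ∂ADG = DG − AG + AD.
The resulting 11×4 matrix has rank 4, and its Smith normal form has invariant factors (1,1,1,1).

From H_k ≅ ker(∂_k) / im(∂_{k+1}) we obtain:

  H_0: rank C_0 − rank ∂_1 = 7 − 6 = 1, and the invariant factors of ∂_1 are all 1, so H_0 = Z.
  H_1: rank ker ∂_1 − rank ∂_2 = (11 − 6) − 4 = 1, and the invariant factors of ∂_2 are all 1, so H_1 = Z.
  H_2: rank ker ∂_2 − rank ∂_3 = (4 − 4) − 0 = 0, and there is no ∂_3, so H_2 = 0.

Hence the Betti numbers are b_0 = 1, b_1 = 1, b_2 = 0.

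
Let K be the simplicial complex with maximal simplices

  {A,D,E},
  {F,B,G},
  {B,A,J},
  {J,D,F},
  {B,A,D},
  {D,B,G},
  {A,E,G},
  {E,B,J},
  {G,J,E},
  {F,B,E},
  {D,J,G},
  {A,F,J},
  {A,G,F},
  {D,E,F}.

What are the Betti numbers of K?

b_0 = 1, b_1 = 2, b_2 = 1.

Fix the vertex order A < B < D < E < F < G < J and write every simplex with vertices in increasing order. Then dim K = 2 and the simplices of K are:

  0-simplices (7): A, B, D, E, F, G, J
  1-simplices (21): AB, AD, AE, AF, AG, AJ, BD, BE, BF, BG, BJ, DE, DF, DG, DJ, EF, EG, EJ, FG, FJ, GJ
  2-simplices (14): ABD, ABJ, ADE, AEG, AFG, AFJ, BDG, BEF, BEJ, BFG, DEF, DFJ, DGJ, EGJ

so the chain groups are C_0 ≅ Z^7, C_1 ≅ Z^21, C_2 ≅ Z^14.

∂_1: C_1 → C_0 is given by ∂[p,q] = [q] − [p]. For instance
  ∂AB = B − A.
The 7×21 boundary matrix has rank 6 and Smith normal form diag(1,1,1,1,1,1).

∂_2: C_2 → C_1 acts by ∂[p,q,r] = [q,r] − [p,r] + [p,q]. For instance
  ∂DGJ = GJ − DJ + DG,
  ∂EGJ = GJ − EJ + EG.
The 21×14 boundary matrix has rank 13 and Smith normal form diag(1,1,1,1,1,1,1,1,1,1,1,1,1).

Computing H_k = (kernel of ∂_k) / (image of ∂_{k+1}):

  H_0: rank C_0 − rank ∂_1 = 7 − 6 = 1, and the invariant factors of ∂_1 are all 1, so H_0 = Z.
  H_1: rank ker ∂_1 − rank ∂_2 = (21 − 6) − 13 = 2, and the invariant factors of ∂_2 are all 1, so H_1 = Z^2.
  H_2: rank ker ∂_2 − rank ∂_3 = (14 − 13) − 0 = 1, and there is no ∂_3, so H_2 = Z.

As a check, the Euler characteristic is 7 − 21 + 14 = 0, which agrees with 1 − 2 + 1 = 0.
(K is a triangulation of the torus T^2.)

Hence the Betti numbers are b_0 = 1, b_1 = 2, b_2 = 1.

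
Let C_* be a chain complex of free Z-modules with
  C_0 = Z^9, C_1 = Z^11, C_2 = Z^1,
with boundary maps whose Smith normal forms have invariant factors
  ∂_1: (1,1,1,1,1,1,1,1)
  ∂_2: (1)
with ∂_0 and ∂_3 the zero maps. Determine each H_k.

H_0 = Z,  H_1 = Z^2,  H_2 = 0.

H_0: b_0 = 9 − 0 − 8 = 1; torsion from ∂_1 factors > 1: none. So H_0 = Z.
H_1: b_1 = 11 − 8 − 1 = 2; torsion from ∂_2 factors > 1: none. So H_1 = Z^2.
H_2: b_2 = 1 − 1 − 0 = 0; torsion from ∂_3 factors > 1: none. So H_2 = 0.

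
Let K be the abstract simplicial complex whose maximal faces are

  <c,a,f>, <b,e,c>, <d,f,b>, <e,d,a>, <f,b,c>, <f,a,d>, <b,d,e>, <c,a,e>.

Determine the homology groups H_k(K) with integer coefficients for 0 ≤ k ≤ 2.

Fix the vertex order a < b < c < d < e < f and write every simplex with vertices in increasing order. Then dim K = 2 and the simplices of K are:

  0-simplices (6): a, b, c, d, e, f
  1-simplices (12): ac, ad, ae, af, bc, bd, be, bf, ce, cf, de, df
  2-simplices (8): ace, acf, ade, adf, bce, bcf, bde, bdf

Hence C_0 ≅ Z^6, C_1 ≅ Z^12, C_2 ≅ Z^8.

The boundary map ∂_1: C_1 → C_0 maps an edge to its endpoints' difference, ∂[p,q] = q − p.
The 6×12 boundary matrix has rank 5 and Smith normal form diag(1,1,1,1,1).

∂_2: C_2 → C_1 sends each 2-simplex [p,q,r] to [q,r] − [p,r] + [p,q]. For instance
  ∂bdf = df − bf + bd,
  ∂ade = de − ae + ad.
As a 12×8 matrix over Z this has rank 7, with invariant factors (1,1,1,1,1,1,1).

Now H_k = ker ∂_k / im ∂_{k+1}, so:

  H_0: rank C_0 − rank ∂_1 = 6 − 5 = 1, and the invariant factors of ∂_1 are all 1, so H_0 ≅ Z.
  H_1: rank ker ∂_1 − rank ∂_2 = (12 − 5) − 7 = 0, and the invariant factors of ∂_2 are all 1, so H_1 ≅ 0.
  H_2: rank ker ∂_2 − rank ∂_3 = (8 − 7) − 0 = 1, and there is no ∂_3, so H_2 ≅ Z.

H_0 = Z,  H_1 = 0,  H_2 = Z.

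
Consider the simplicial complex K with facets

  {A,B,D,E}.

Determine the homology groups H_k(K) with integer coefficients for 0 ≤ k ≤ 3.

H_0 = Z,  H_1 = 0,  H_2 = 0,  H_3 = 0.

Order the vertices as A < B < D < E. Listing each simplex with vertices in this order, K has dimension 3 with simplices:

  0-simplices (4): A, B, D, E
  1-simplices (6): AB, AD, AE, BD, BE, DE
  2-simplices (4): ABD, ABE, ADE, BDE
  3-simplices (1): ABDE

giving chain groups C_0 ≅ Z^4, C_1 ≅ Z^6, C_2 ≅ Z^4, C_3 ≅ Z^1.

∂_1: C_1 → C_0 sends each edge [p,q] (with p < q) to q − p.
As a 4×6 matrix over Z this has rank 3, with invariant factors (1,1,1).

The boundary map ∂_2: C_2 → C_1 maps a triangle to the signed sum of its edges. For instance
  ∂BDE = DE − BE + BD,
  ∂ABE = BE − AE + AB.
The resulting 6×4 matrix has rank 3, and its Smith normal form has invariant factors (1,1,1).

Boundary ∂_3: C_3 → C_2 sends each 3-simplex σ to the alternating sum Σ_i (−1)^i (σ with its i-th vertex removed). For instance
  ∂ABDE = BDE − ADE + ABE − ABD.
As a 4×1 matrix over Z this has rank 1, with invariant factors (1).

Now H_k = ker ∂_k / im ∂_{k+1}, so:

  H_0: rank C_0 − rank ∂_1 = 4 − 3 = 1, and the invariant factors of ∂_1 are all 1, so H_0 ≅ Z.
  H_1: rank ker ∂_1 − rank ∂_2 = (6 − 3) − 3 = 0, and the invariant factors of ∂_2 are all 1, so H_1 ≅ 0.
  H_2: rank ker ∂_2 − rank ∂_3 = (4 − 3) − 1 = 0, and the invariant factors of ∂_3 are all 1, so H_2 ≅ 0.
  H_3: rank ker ∂_3 − rank ∂_4 = (1 − 1) − 0 = 0, and there is no ∂_4, so H_3 ≅ 0.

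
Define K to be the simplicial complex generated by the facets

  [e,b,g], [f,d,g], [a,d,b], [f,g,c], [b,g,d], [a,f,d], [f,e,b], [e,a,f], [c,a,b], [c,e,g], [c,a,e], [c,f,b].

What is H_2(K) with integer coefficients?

Order the vertices as a < b < c < d < e < f < g. Listing each simplex with vertices in this order, K has dimension 2 with simplices:

  0-simplices (7): a, b, c, d, e, f, g
  1-simplices (18): ab, ac, ad, ae, af, bc, bd, be, bf, bg, ce, cf, cg, df, dg, ef, eg, fg
  2-simplices (12): abc, abd, ace, adf, aef, bcf, bdg, bef, beg, ceg, cfg, dfg

so the chain groups are C_0 ≅ Z^7, C_1 ≅ Z^18, C_2 ≅ Z^12.

∂_1: C_1 → C_0 sends each edge [p,q] (with p < q) to q − p. For instance
  ∂cf = f − c.
As a 7×18 matrix over Z this has rank 6, with invariant factors (1,1,1,1,1,1).

∂_2: C_2 → C_1 acts by ∂[p,q,r] = [q,r] − [p,r] + [p,q]. For instance
  ∂abc = bc − ac + ab,
  ∂dfg = fg − dg + df.
The 18×12 boundary matrix has rank 12 and Smith normal form diag(1,1,1,1,1,1,1,1,1,1,1,2).

Reading off H_k = ker ∂_k / im ∂_{k+1}:

  H_2: rank ker ∂_2 − rank ∂_3 = (12 − 12) − 0 = 0, and there is no ∂_3, so H_2 = 0.

(K is a triangulation of the real projective plane RP^2.)

H_2 ≅ 0.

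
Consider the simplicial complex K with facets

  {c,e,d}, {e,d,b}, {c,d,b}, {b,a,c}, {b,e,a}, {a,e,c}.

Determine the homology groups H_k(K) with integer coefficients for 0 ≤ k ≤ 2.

Take the total order a < b < c < d < e on the vertex set. Then K (dimension 2) consists of the simplices:

  0-simplices (5): a, b, c, d, e
  1-simplices (9): ab, ac, ae, bc, bd, be, cd, ce, de
  2-simplices (6): abc, abe, ace, bcd, bde, cde

Hence C_0 ≅ Z^5, C_1 ≅ Z^9, C_2 ≅ Z^6.

∂_1: C_1 → C_0 is given by ∂[p,q] = [q] − [p].
The resulting 5×9 matrix has rank 4, and its Smith normal form has invariant factors (1,1,1,1).

∂_2: C_2 → C_1 sends each 2-simplex [p,q,r] to [q,r] − [p,r] + [p,q]. For instance
  ∂bcd = cd − bd + bc,
  ∂ace = ce − ae + ac.
The 9×6 boundary matrix has rank 5 and Smith normal form diag(1,1,1,1,1).

Computing H_k = (kernel of ∂_k) / (image of ∂_{k+1}):

  H_0: rank C_0 − rank ∂_1 = 5 − 4 = 1, and the invariant factors of ∂_1 are all 1, so H_0 = Z.
  H_1: rank ker ∂_1 − rank ∂_2 = (9 − 4) − 5 = 0, and the invariant factors of ∂_2 are all 1, so H_1 = 0.
  H_2: rank ker ∂_2 − rank ∂_3 = (6 − 5) − 0 = 1, and there is no ∂_3, so H_2 = Z.

H_0 = Z,  H_1 = 0,  H_2 = Z.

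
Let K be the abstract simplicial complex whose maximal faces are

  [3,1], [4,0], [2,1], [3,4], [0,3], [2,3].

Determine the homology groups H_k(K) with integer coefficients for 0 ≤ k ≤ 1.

Order the vertices as 0 < 1 < 2 < 3 < 4. Listing each simplex with vertices in this order, K has dimension 1 with simplices:

  0-simplices (5): [0], [1], [2], [3], [4]
  1-simplices (6): [0,3], [0,4], [1,2], [1,3], [2,3], [3,4]

giving chain groups C_0 ≅ Z^5, C_1 ≅ Z^6.

Boundary ∂_1: C_1 → C_0 maps an edge to its endpoints' difference, ∂[p,q] = q − p.
This gives a 5×6 integer matrix of rank 4; reducing to Smith normal form yields diagonal entries (1,1,1,1).

Computing H_k = (kernel of ∂_k) / (image of ∂_{k+1}):

  H_0: rank C_0 − rank ∂_1 = 5 − 4 = 1, and the invariant factors of ∂_1 are all 1, so H_0 = Z.
  H_1: rank ker ∂_1 − rank ∂_2 = (6 − 4) − 0 = 2, and there is no ∂_2, so H_1 = Z^2.

As a check, the Euler characteristic is 5 − 6 = -1, which agrees with 1 − 2 = -1.
(K is a triangulation of a wedge of 2 circles.)

H_0 ≅ Z,  H_1 ≅ Z^2.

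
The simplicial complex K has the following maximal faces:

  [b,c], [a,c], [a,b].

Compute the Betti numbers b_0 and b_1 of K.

b_0 = 1, b_1 = 1.

Order the vertices as a < b < c. Listing each simplex with vertices in this order, K has dimension 1 with simplices:

  0-simplices (3): a, b, c
  1-simplices (3): ab, ac, bc

giving chain groups C_0 ≅ Z^3, C_1 ≅ Z^3.

∂_1: C_1 → C_0 sends each edge [p,q] (with p < q) to q − p. For instance
  ∂bc = c − b.
The 3×3 boundary matrix has rank 2 and Smith normal form diag(1,1).

Computing H_k = (kernel of ∂_k) / (image of ∂_{k+1}):

  H_0: rank C_0 − rank ∂_1 = 3 − 2 = 1, and the invariant factors of ∂_1 are all 1, so H_0 = Z.
  H_1: rank ker ∂_1 − rank ∂_2 = (3 − 2) − 0 = 1, and there is no ∂_2, so H_1 = Z.

As a check, the Euler characteristic is 3 − 3 = 0, which agrees with 1 − 1 = 0.

Hence the Betti numbers are b_0 = 1, b_1 = 1.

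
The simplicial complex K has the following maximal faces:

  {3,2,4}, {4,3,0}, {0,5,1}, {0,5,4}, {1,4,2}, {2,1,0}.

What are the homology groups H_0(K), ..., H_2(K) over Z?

H_0 ≅ Z,  H_1 ≅ Z,  H_2 = 0.

Order the vertices as 0 < 1 < 2 < 3 < 4 < 5. Listing each simplex with vertices in this order, K has dimension 2 with simplices:

  0-simplices (6): [0], [1], [2], [3], [4], [5]
  1-simplices (12): [0,1], [0,2], [0,3], [0,4], [0,5], [1,2], [1,4], [1,5], [2,3], [2,4], [3,4], [4,5]
  2-simplices (6): [0,1,2], [0,1,5], [0,3,4], [0,4,5], [1,2,4], [2,3,4]

so the chain groups are C_0 ≅ Z^6, C_1 ≅ Z^12, C_2 ≅ Z^6.

Boundary ∂_1: C_1 → C_0 is given by ∂[p,q] = [q] − [p].
As a 6×12 matrix over Z this has rank 5, with invariant factors (1,1,1,1,1).

Boundary ∂_2: C_2 → C_1 sends each 2-simplex [p,q,r] to [q,r] − [p,r] + [p,q]. For instance
  ∂[0,1,2] = [1,2] − [0,2] + [0,1],
  ∂[2,3,4] = [3,4] − [2,4] + [2,3].
As a 12×6 matrix over Z this has rank 6, with invariant factors (1,1,1,1,1,1).

From H_k ≅ ker(∂_k) / im(∂_{k+1}) we obtain:

  H_0: rank C_0 − rank ∂_1 = 6 − 5 = 1, and the invariant factors of ∂_1 are all 1, so H_0 ≅ Z.
  H_1: rank ker ∂_1 − rank ∂_2 = (12 − 5) − 6 = 1, and the invariant factors of ∂_2 are all 1, so H_1 ≅ Z.
  H_2: rank ker ∂_2 − rank ∂_3 = (6 − 6) − 0 = 0, and there is no ∂_3, so H_2 ≅ 0.

(K is a triangulation of the cylinder S^1 x I.)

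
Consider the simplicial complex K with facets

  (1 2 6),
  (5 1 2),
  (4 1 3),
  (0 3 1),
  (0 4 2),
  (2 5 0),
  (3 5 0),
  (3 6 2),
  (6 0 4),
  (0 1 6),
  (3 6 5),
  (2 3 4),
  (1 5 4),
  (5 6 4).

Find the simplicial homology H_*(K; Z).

H_0 ≅ Z,  H_1 ≅ Z^2,  H_2 ≅ Z.

Fix the vertex order 0 < 1 < 2 < 3 < 4 < 5 < 6 and write every simplex with vertices in increasing order. Then dim K = 2 and the simplices of K are:

  0-simplices (7): [0], [1], [2], [3], [4], [5], [6]
  1-simplices (21): [0,1], [0,2], [0,3], [0,4], [0,5], [0,6], [1,2], [1,3], [1,4], [1,5], [1,6], [2,3], [2,4], [2,5], [2,6], [3,4], [3,5], [3,6], [4,5], [4,6], [5,6]
  2-simplices (14): [0,1,3], [0,1,6], [0,2,4], [0,2,5], [0,3,5], [0,4,6], [1,2,5], [1,2,6], [1,3,4], [1,4,5], [2,3,4], [2,3,6], [3,5,6], [4,5,6]

giving chain groups C_0 ≅ Z^7, C_1 ≅ Z^21, C_2 ≅ Z^14.

The boundary map ∂_1: C_1 → C_0 sends each edge [p,q] (with p < q) to q − p. For instance
  ∂[1,2] = [2] − [1].
The resulting 7×21 matrix has rank 6, and its Smith normal form has invariant factors (1,1,1,1,1,1).

∂_2: C_2 → C_1 maps a triangle to the signed sum of its edges. For instance
  ∂[2,3,6] = [3,6] − [2,6] + [2,3],
  ∂[1,2,6] = [2,6] − [1,6] + [1,2].
This gives a 21×14 integer matrix of rank 13; reducing to Smith normal form yields diagonal entries (1,1,1,1,1,1,1,1,1,1,1,1,1).

From H_k ≅ ker(∂_k) / im(∂_{k+1}) we obtain:

  H_0: rank C_0 − rank ∂_1 = 7 − 6 = 1, and the invariant factors of ∂_1 are all 1, so H_0 = Z.
  H_1: rank ker ∂_1 − rank ∂_2 = (21 − 6) − 13 = 2, and the invariant factors of ∂_2 are all 1, so H_1 = Z^2.
  H_2: rank ker ∂_2 − rank ∂_3 = (14 − 13) − 0 = 1, and there is no ∂_3, so H_2 = Z.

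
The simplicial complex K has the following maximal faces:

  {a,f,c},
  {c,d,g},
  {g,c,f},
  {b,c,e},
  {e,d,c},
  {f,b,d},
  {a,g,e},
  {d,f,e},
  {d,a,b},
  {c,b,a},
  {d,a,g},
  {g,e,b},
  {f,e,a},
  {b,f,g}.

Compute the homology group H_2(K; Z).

We work with the vertex ordering a < b < c < d < e < f < g. The simplices of K, each written with vertices in increasing order, are:

  0-simplices (7): a, b, c, d, e, f, g
  1-simplices (21): ab, ac, ad, ae, af, ag, bc, bd, be, bf, bg, cd, ce, cf, cg, de, df, dg, ef, eg, fg
  2-simplices (14): abc, abd, acf, adg, aef, aeg, bce, bdf, beg, bfg, cde, cdg, cfg, def

giving chain groups C_0 ≅ Z^7, C_1 ≅ Z^21, C_2 ≅ Z^14.

∂_1: C_1 → C_0 is given by ∂[p,q] = [q] − [p]. For instance
  ∂bd = d − b.
The 7×21 boundary matrix has rank 6 and Smith normal form diag(1,1,1,1,1,1).

Boundary ∂_2: C_2 → C_1 sends each 2-simplex [p,q,r] to [q,r] − [p,r] + [p,q]. For instance
  ∂def = ef − df + de,
  ∂cdg = dg − cg + cd.
The resulting 21×14 matrix has rank 13, and its Smith normal form has invariant factors (1,1,1,1,1,1,1,1,1,1,1,1,1).

Computing H_k = (kernel of ∂_k) / (image of ∂_{k+1}):

  H_2: rank ker ∂_2 − rank ∂_3 = (14 − 13) − 0 = 1, and there is no ∂_3, so H_2 = Z.

H_2 ≅ Z.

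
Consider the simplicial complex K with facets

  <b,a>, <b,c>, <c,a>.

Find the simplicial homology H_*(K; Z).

H_0 = Z,  H_1 = Z.

K has 3 vertices, 3 edges.
rank ∂_0 = 0, rank ∂_1 = 2 ⇒ b_0 = 3 − 0 − 2 = 1; all invariant factors of ∂_1 are 1 so no torsion. So H_0 ≅ Z.
rank ∂_1 = 2, rank ∂_2 = 0 ⇒ b_1 = 3 − 2 − 0 = 1. So H_1 ≅ Z.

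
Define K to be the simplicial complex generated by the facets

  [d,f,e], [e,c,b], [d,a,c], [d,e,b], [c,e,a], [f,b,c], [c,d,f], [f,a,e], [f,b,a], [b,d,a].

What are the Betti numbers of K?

K has 6 vertices, 15 edges, 10 triangles.
rank ∂_0 = 0, rank ∂_1 = 5 ⇒ b_0 = 6 − 0 − 5 = 1; all invariant factors of ∂_1 are 1 so no torsion. So H_0 ≅ Z.
rank ∂_1 = 5, rank ∂_2 = 10 ⇒ b_1 = 15 − 5 − 10 = 0; ∂_2 has invariant factor(s) [2] giving torsion. So H_1 ≅ Z/2Z.
rank ∂_2 = 10, rank ∂_3 = 0 ⇒ b_2 = 10 − 10 − 0 = 0. So H_2 ≅ 0.

b_0 = 1, b_1 = 0, b_2 = 0.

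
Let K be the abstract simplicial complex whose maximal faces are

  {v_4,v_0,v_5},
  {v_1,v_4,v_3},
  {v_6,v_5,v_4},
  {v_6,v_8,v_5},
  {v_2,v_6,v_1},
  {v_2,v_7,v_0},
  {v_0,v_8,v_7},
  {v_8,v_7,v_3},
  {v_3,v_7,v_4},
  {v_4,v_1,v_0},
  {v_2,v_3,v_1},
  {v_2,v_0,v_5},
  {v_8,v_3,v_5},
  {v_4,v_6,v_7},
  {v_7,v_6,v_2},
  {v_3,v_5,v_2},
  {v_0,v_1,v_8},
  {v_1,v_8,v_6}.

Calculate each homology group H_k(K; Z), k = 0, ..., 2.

H_0 = Z,  H_1 = Z^2,  H_2 = Z.

We work with the vertex ordering v_0 < v_1 < v_2 < v_3 < v_4 < v_5 < v_6 < v_7 < v_8. The simplices of K, each written with vertices in increasing order, are:

  0-simplices (9): [v_0], [v_1], [v_2], [v_3], [v_4], [v_5], [v_6], [v_7], [v_8]
  1-simplices (27): (27 of them)
  2-simplices (18): (18 of them)

so the chain groups are C_0 ≅ Z^9, C_1 ≅ Z^27, C_2 ≅ Z^18.

The boundary map ∂_1: C_1 → C_0 sends each edge [p,q] (with p < q) to q − p. For instance
  ∂[v_3,v_5] = [v_5] − [v_3].
As a 9×27 matrix over Z this has rank 8, with invariant factors (1,1,1,1,1,1,1,1).

The boundary map ∂_2: C_2 → C_1 acts by ∂[p,q,r] = [q,r] − [p,r] + [p,q]. For instance
  ∂[v_4,v_5,v_6] = [v_5,v_6] − [v_4,v_6] + [v_4,v_5],
  ∂[v_0,v_2,v_5] = [v_2,v_5] − [v_0,v_5] + [v_0,v_2].
The 27×18 boundary matrix has rank 17 and Smith normal form diag(1,1,1,1,1,1,1,1,1,1,1,1,1,1,1,1,1).

Now H_k = ker ∂_k / im ∂_{k+1}, so:

  H_0: rank C_0 − rank ∂_1 = 9 − 8 = 1, and the invariant factors of ∂_1 are all 1, so H_0 = Z.
  H_1: rank ker ∂_1 − rank ∂_2 = (27 − 8) − 17 = 2, and the invariant factors of ∂_2 are all 1, so H_1 = Z^2.
  H_2: rank ker ∂_2 − rank ∂_3 = (18 − 17) − 0 = 1, and there is no ∂_3, so H_2 = Z.

As a check, the Euler characteristic is 9 − 27 + 18 = 0, which agrees with 1 − 2 + 1 = 0.
(K is a triangulation of the torus T^2.)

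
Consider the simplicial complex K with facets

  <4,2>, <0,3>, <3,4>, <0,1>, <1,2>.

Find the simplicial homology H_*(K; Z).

H_0 ≅ Z,  H_1 ≅ Z.

We work with the vertex ordering 0 < 1 < 2 < 3 < 4. The simplices of K, each written with vertices in increasing order, are:

  0-simplices (5): [0], [1], [2], [3], [4]
  1-simplices (5): [0,1], [0,3], [1,2], [2,4], [3,4]

so the chain groups are C_0 ≅ Z^5, C_1 ≅ Z^5.

The boundary map ∂_1: C_1 → C_0 is given by ∂[p,q] = [q] − [p].
This gives a 5×5 integer matrix of rank 4; reducing to Smith normal form yields diagonal entries (1,1,1,1).

From H_k ≅ ker(∂_k) / im(∂_{k+1}) we obtain:

  H_0: rank C_0 − rank ∂_1 = 5 − 4 = 1, and the invariant factors of ∂_1 are all 1, so H_0 = Z.
  H_1: rank ker ∂_1 − rank ∂_2 = (5 − 4) − 0 = 1, and there is no ∂_2, so H_1 = Z.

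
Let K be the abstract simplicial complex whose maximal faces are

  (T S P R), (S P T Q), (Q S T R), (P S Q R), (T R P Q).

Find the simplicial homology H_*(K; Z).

Fix the vertex order P < Q < R < S < T and write every simplex with vertices in increasing order. Then dim K = 3 and the simplices of K are:

  0-simplices (5): P, Q, R, S, T
  1-simplices (10): PQ, PR, PS, PT, QR, QS, QT, RS, RT, ST
  2-simplices (10): PQR, PQS, PQT, PRS, PRT, PST, QRS, QRT, QST, RST
  3-simplices (5): PQRS, PQRT, PQST, PRST, QRST

giving chain groups C_0 ≅ Z^5, C_1 ≅ Z^10, C_2 ≅ Z^10, C_3 ≅ Z^5.

∂_1: C_1 → C_0 is given by ∂[p,q] = [q] − [p]. For instance
  ∂QT = T − Q.
The 5×10 boundary matrix has rank 4 and Smith normal form diag(1,1,1,1).

∂_2: C_2 → C_1 sends each 2-simplex [p,q,r] to [q,r] − [p,r] + [p,q]. For instance
  ∂PRT = RT − PT + PR,
  ∂QST = ST − QT + QS.
This gives a 10×10 integer matrix of rank 6; reducing to Smith normal form yields diagonal entries (1,1,1,1,1,1).

The boundary map ∂_3: C_3 → C_2 sends each 3-simplex σ to the alternating sum Σ_i (−1)^i (σ with its i-th vertex removed). For instance
  ∂PQRT = QRT − PRT + PQT − PQR,
  ∂PRST = RST − PST + PRT − PRS.
As a 10×5 matrix over Z this has rank 4, with invariant factors (1,1,1,1).

Computing H_k = (kernel of ∂_k) / (image of ∂_{k+1}):

  H_0: rank C_0 − rank ∂_1 = 5 − 4 = 1, and the invariant factors of ∂_1 are all 1, so H_0 ≅ Z.
  H_1: rank ker ∂_1 − rank ∂_2 = (10 − 4) − 6 = 0, and the invariant factors of ∂_2 are all 1, so H_1 ≅ 0.
  H_2: rank ker ∂_2 − rank ∂_3 = (10 − 6) − 4 = 0, and the invariant factors of ∂_3 are all 1, so H_2 ≅ 0.
  H_3: rank ker ∂_3 − rank ∂_4 = (5 − 4) − 0 = 1, and there is no ∂_4, so H_3 ≅ Z.

H_0 ≅ Z,  H_1 = 0,  H_2 = 0,  H_3 ≅ Z.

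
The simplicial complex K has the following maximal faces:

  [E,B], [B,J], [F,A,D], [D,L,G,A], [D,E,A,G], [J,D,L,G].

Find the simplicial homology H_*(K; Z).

H_0 = Z,  H_1 = Z,  H_2 = 0,  H_3 = 0.

Take the total order A < B < D < E < F < G < J < L on the vertex set. Then K (dimension 3) consists of the simplices:

  0-simplices (8): A, B, D, E, F, G, J, L
  1-simplices (16): AD, AE, AF, AG, AL, BE, BJ, DE, DF, DG, DJ, DL, EG, GJ, GL, JL
  2-simplices (11): ADE, ADF, ADG, ADL, AEG, AGL, DEG, DGJ, DGL, DJL, GJL
  3-simplices (3): ADEG, ADGL, DGJL

giving chain groups C_0 ≅ Z^8, C_1 ≅ Z^16, C_2 ≅ Z^11, C_3 ≅ Z^3.

Boundary ∂_1: C_1 → C_0 maps an edge to its endpoints' difference, ∂[p,q] = q − p.
As a 8×16 matrix over Z this has rank 7, with invariant factors (1,1,1,1,1,1,1).

∂_2: C_2 → C_1 sends each 2-simplex [p,q,r] to [q,r] − [p,r] + [p,q]. For instance
  ∂ADE = DE − AE + AD,
  ∂AGL = GL − AL + AG.
The resulting 16×11 matrix has rank 8, and its Smith normal form has invariant factors (1,1,1,1,1,1,1,1).

∂_3: C_3 → C_2 sends each 3-simplex σ to the alternating sum Σ_i (−1)^i (σ with its i-th vertex removed). For instance
  ∂ADEG = DEG − AEG + ADG − ADE,
  ∂DGJL = GJL − DJL + DGL − DGJ.
As a 11×3 matrix over Z this has rank 3, with invariant factors (1,1,1).

From H_k ≅ ker(∂_k) / im(∂_{k+1}) we obtain:

  H_0: rank C_0 − rank ∂_1 = 8 − 7 = 1, and the invariant factors of ∂_1 are all 1, so H_0 ≅ Z.
  H_1: rank ker ∂_1 − rank ∂_2 = (16 − 7) − 8 = 1, and the invariant factors of ∂_2 are all 1, so H_1 ≅ Z.
  H_2: rank ker ∂_2 − rank ∂_3 = (11 − 8) − 3 = 0, and the invariant factors of ∂_3 are all 1, so H_2 ≅ 0.
  H_3: rank ker ∂_3 − rank ∂_4 = (3 − 3) − 0 = 0, and there is no ∂_4, so H_3 ≅ 0.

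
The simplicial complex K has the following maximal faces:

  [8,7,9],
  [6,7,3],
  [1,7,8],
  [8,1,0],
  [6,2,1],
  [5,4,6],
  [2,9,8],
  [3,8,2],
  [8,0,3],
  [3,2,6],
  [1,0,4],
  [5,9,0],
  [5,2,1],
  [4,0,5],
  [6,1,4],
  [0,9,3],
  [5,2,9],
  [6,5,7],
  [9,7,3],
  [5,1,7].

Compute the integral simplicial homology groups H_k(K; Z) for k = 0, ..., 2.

H_0 = Z,  H_1 = Z ⊕ Z/2Z,  H_2 = 0.

K has 10 vertices, 30 edges, 20 triangles.
rank ∂_0 = 0, rank ∂_1 = 9 ⇒ b_0 = 10 − 0 − 9 = 1; all invariant factors of ∂_1 are 1 so no torsion. So H_0 ≅ Z.
rank ∂_1 = 9, rank ∂_2 = 20 ⇒ b_1 = 30 − 9 − 20 = 1; ∂_2 has invariant factor(s) [2] giving torsion. So H_1 ≅ Z ⊕ Z/2Z.
rank ∂_2 = 20, rank ∂_3 = 0 ⇒ b_2 = 20 − 20 − 0 = 0. So H_2 ≅ 0.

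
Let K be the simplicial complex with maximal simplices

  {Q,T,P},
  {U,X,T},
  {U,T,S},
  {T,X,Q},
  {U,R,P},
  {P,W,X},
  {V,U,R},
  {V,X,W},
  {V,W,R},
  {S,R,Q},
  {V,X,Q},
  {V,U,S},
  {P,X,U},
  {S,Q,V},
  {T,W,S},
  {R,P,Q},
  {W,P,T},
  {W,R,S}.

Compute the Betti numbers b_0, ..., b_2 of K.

K has 9 vertices, 27 edges, 18 triangles.
rank ∂_0 = 0, rank ∂_1 = 8 ⇒ b_0 = 9 − 0 − 8 = 1; all invariant factors of ∂_1 are 1 so no torsion. So H_0 ≅ Z.
rank ∂_1 = 8, rank ∂_2 = 18 ⇒ b_1 = 27 − 8 − 18 = 1; ∂_2 has invariant factor(s) [2] giving torsion. So H_1 ≅ Z ⊕ Z/2.
rank ∂_2 = 18, rank ∂_3 = 0 ⇒ b_2 = 18 − 18 − 0 = 0. So H_2 ≅ 0.

b_0 = 1, b_1 = 1, b_2 = 0.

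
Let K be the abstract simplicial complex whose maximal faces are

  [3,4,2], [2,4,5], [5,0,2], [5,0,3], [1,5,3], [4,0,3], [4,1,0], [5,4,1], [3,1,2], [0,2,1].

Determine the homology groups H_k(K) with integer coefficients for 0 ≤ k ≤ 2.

We work with the vertex ordering 0 < 1 < 2 < 3 < 4 < 5. The simplices of K, each written with vertices in increasing order, are:

  0-simplices (6): [0], [1], [2], [3], [4], [5]
  1-simplices (15): [0,1], [0,2], [0,3], [0,4], [0,5], [1,2], [1,3], [1,4], [1,5], [2,3], [2,4], [2,5], [3,4], [3,5], [4,5]
  2-simplices (10): [0,1,2], [0,1,4], [0,2,5], [0,3,4], [0,3,5], [1,2,3], [1,3,5], [1,4,5], [2,3,4], [2,4,5]

Hence C_0 ≅ Z^6, C_1 ≅ Z^15, C_2 ≅ Z^10.

The boundary map ∂_1: C_1 → C_0 is given by ∂[p,q] = [q] − [p]. For instance
  ∂[3,5] = [5] − [3].
This gives a 6×15 integer matrix of rank 5; reducing to Smith normal form yields diagonal entries (1,1,1,1,1).

The boundary map ∂_2: C_2 → C_1 maps a triangle to the signed sum of its edges. For instance
  ∂[0,1,4] = [1,4] − [0,4] + [0,1],
  ∂[0,3,5] = [3,5] − [0,5] + [0,3].
This gives a 15×10 integer matrix of rank 10; reducing to Smith normal form yields diagonal entries (1,1,1,1,1,1,1,1,1,2).

Reading off H_k = ker ∂_k / im ∂_{k+1}:

  H_0: rank C_0 − rank ∂_1 = 6 − 5 = 1, and the invariant factors of ∂_1 are all 1, so H_0 = Z.
  H_1: rank ker ∂_1 − rank ∂_2 = (15 − 5) − 10 = 0, and ∂_2 has invariant factor 2 > 1, so H_1 = Z/2.
  H_2: rank ker ∂_2 − rank ∂_3 = (10 − 10) − 0 = 0, and there is no ∂_3, so H_2 = 0.

H_0 = Z,  H_1 = Z/2,  H_2 = 0.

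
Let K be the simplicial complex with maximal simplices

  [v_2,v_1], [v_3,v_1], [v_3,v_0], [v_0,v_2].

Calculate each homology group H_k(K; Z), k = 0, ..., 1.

Take the total order v_0 < v_1 < v_2 < v_3 on the vertex set. Then K (dimension 1) consists of the simplices:

  0-simplices (4): [v_0], [v_1], [v_2], [v_3]
  1-simplices (4): [v_0,v_2], [v_0,v_3], [v_1,v_2], [v_1,v_3]

giving chain groups C_0 ≅ Z^4, C_1 ≅ Z^4.

The boundary map ∂_1: C_1 → C_0 sends each edge [p,q] (with p < q) to q − p. For instance
  ∂[v_0,v_3] = [v_3] − [v_0].
The resulting 4×4 matrix has rank 3, and its Smith normal form has invariant factors (1,1,1).

From H_k ≅ ker(∂_k) / im(∂_{k+1}) we obtain:

  H_0: rank C_0 − rank ∂_1 = 4 − 3 = 1, and the invariant factors of ∂_1 are all 1, so H_0 ≅ Z.
  H_1: rank ker ∂_1 − rank ∂_2 = (4 − 3) − 0 = 1, and there is no ∂_2, so H_1 ≅ Z.

H_0 = Z,  H_1 = Z.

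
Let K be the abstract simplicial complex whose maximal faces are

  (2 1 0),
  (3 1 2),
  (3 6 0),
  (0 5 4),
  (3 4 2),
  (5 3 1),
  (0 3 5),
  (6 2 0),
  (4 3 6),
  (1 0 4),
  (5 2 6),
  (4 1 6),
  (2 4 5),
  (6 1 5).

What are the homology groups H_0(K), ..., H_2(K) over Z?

K has 7 vertices, 21 edges, 14 triangles.
rank ∂_0 = 0, rank ∂_1 = 6 ⇒ b_0 = 7 − 0 − 6 = 1; all invariant factors of ∂_1 are 1 so no torsion. So H_0 = Z.
rank ∂_1 = 6, rank ∂_2 = 13 ⇒ b_1 = 21 − 6 − 13 = 2; all invariant factors of ∂_2 are 1 so no torsion. So H_1 = Z^2.
rank ∂_2 = 13, rank ∂_3 = 0 ⇒ b_2 = 14 − 13 − 0 = 1. So H_2 = Z.

H_0 = Z,  H_1 = Z^2,  H_2 = Z.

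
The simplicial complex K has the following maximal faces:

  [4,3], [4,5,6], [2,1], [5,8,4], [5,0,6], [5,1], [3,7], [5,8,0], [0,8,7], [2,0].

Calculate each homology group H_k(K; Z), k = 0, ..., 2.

H_0 ≅ Z,  H_1 ≅ Z^2,  H_2 = 0.

Order the vertices as 0 < 1 < 2 < 3 < 4 < 5 < 6 < 7 < 8. Listing each simplex with vertices in this order, K has dimension 2 with simplices:

  0-simplices (9): [0], [1], [2], [3], [4], [5], [6], [7], [8]
  1-simplices (15): [0,2], [0,5], [0,6], [0,7], [0,8], [1,2], [1,5], [3,4], [3,7], [4,5], [4,6], [4,8], [5,6], [5,8], [7,8]
  2-simplices (5): [0,5,6], [0,5,8], [0,7,8], [4,5,6], [4,5,8]

giving chain groups C_0 ≅ Z^9, C_1 ≅ Z^15, C_2 ≅ Z^5.

Boundary ∂_1: C_1 → C_0 is given by ∂[p,q] = [q] − [p]. For instance
  ∂[0,2] = [2] − [0].
This gives a 9×15 integer matrix of rank 8; reducing to Smith normal form yields diagonal entries (1,1,1,1,1,1,1,1).

Boundary ∂_2: C_2 → C_1 acts by ∂[p,q,r] = [q,r] − [p,r] + [p,q]. For instance
  ∂[4,5,8] = [5,8] − [4,8] + [4,5],
  ∂[0,5,8] = [5,8] − [0,8] + [0,5].
The 15×5 boundary matrix has rank 5 and Smith normal form diag(1,1,1,1,1).

Now H_k = ker ∂_k / im ∂_{k+1}, so:

  H_0: rank C_0 − rank ∂_1 = 9 − 8 = 1, and the invariant factors of ∂_1 are all 1, so H_0 ≅ Z.
  H_1: rank ker ∂_1 − rank ∂_2 = (15 − 8) − 5 = 2, and the invariant factors of ∂_2 are all 1, so H_1 ≅ Z^2.
  H_2: rank ker ∂_2 − rank ∂_3 = (5 − 5) − 0 = 0, and there is no ∂_3, so H_2 ≅ 0.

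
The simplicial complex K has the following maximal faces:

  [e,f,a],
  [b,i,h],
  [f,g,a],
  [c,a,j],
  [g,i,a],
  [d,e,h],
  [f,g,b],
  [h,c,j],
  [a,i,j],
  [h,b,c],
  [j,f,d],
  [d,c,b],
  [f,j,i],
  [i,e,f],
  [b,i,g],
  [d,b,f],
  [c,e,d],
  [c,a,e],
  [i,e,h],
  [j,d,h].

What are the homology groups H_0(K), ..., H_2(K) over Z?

Order the vertices as a < b < c < d < e < f < g < h < i < j. Listing each simplex with vertices in this order, K has dimension 2 with simplices:

  0-simplices (10): a, b, c, d, e, f, g, h, i, j
  1-simplices (30): ac, ae, af, ag, ai, aj, bc, bd, bf, bg, bh, bi, cd, ce, ch, cj, de, df, dh, dj, ef, eh, ei, fg, fi, fj, gi, hi, hj, ij
  2-simplices (20): ace, acj, aef, afg, agi, aij, bcd, bch, bdf, bfg, bgi, bhi, cde, chj, deh, dfj, dhj, efi, ehi, fij

so the chain groups are C_0 ≅ Z^10, C_1 ≅ Z^30, C_2 ≅ Z^20.

The boundary map ∂_1: C_1 → C_0 maps an edge to its endpoints' difference, ∂[p,q] = q − p.
This gives a 10×30 integer matrix of rank 9; reducing to Smith normal form yields diagonal entries (1,1,1,1,1,1,1,1,1).

Boundary ∂_2: C_2 → C_1 maps a triangle to the signed sum of its edges. For instance
  ∂fij = ij − fj + fi,
  ∂afg = fg − ag + af.
As a 30×20 matrix over Z this has rank 20, with invariant factors (1,1,1,1,1,1,1,1,1,1,1,1,1,1,1,1,1,1,1,2).

Reading off H_k = ker ∂_k / im ∂_{k+1}:

  H_0: rank C_0 − rank ∂_1 = 10 − 9 = 1, and the invariant factors of ∂_1 are all 1, so H_0 ≅ Z.
  H_1: rank ker ∂_1 − rank ∂_2 = (30 − 9) − 20 = 1, and ∂_2 has invariant factor 2 > 1, so H_1 ≅ Z ⊕ Z_2.
  H_2: rank ker ∂_2 − rank ∂_3 = (20 − 20) − 0 = 0, and there is no ∂_3, so H_2 ≅ 0.

H_0 = Z,  H_1 = Z ⊕ Z_2,  H_2 = 0.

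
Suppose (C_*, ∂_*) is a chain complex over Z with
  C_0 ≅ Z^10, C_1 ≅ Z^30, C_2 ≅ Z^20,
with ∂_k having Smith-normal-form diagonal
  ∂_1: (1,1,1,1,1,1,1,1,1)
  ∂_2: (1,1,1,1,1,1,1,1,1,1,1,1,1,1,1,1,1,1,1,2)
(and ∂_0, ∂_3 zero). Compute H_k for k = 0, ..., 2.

H_0: b_0 = 10 − 0 − 9 = 1; torsion from ∂_1 factors > 1: none. So H_0 ≅ Z.
H_1: b_1 = 30 − 9 − 20 = 1; torsion from ∂_2 factors > 1: [2]. So H_1 ≅ Z ⊕ Z/2Z.
H_2: b_2 = 20 − 20 − 0 = 0; torsion from ∂_3 factors > 1: none. So H_2 ≅ 0.

H_0 ≅ Z,  H_1 ≅ Z ⊕ Z/2Z,  H_2 = 0.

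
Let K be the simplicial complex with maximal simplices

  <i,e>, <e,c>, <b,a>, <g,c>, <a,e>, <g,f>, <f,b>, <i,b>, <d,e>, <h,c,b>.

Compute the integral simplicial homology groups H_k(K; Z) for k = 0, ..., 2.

Fix the vertex order a < b < c < d < e < f < g < h < i and write every simplex with vertices in increasing order. Then dim K = 2 and the simplices of K are:

  0-simplices (9): a, b, c, d, e, f, g, h, i
  1-simplices (12): ab, ae, bc, bf, bh, bi, ce, cg, ch, de, ei, fg
  2-simplices (1): bch

so the chain groups are C_0 ≅ Z^9, C_1 ≅ Z^12, C_2 ≅ Z^1.

Boundary ∂_1: C_1 → C_0 maps an edge to its endpoints' difference, ∂[p,q] = q − p.
The resulting 9×12 matrix has rank 8, and its Smith normal form has invariant factors (1,1,1,1,1,1,1,1).

∂_2: C_2 → C_1 maps a triangle to the signed sum of its edges. For instance
  ∂bch = ch − bh + bc.
The 12×1 boundary matrix has rank 1 and Smith normal form diag(1).

Computing H_k = (kernel of ∂_k) / (image of ∂_{k+1}):

  H_0: rank C_0 − rank ∂_1 = 9 − 8 = 1, and the invariant factors of ∂_1 are all 1, so H_0 ≅ Z.
  H_1: rank ker ∂_1 − rank ∂_2 = (12 − 8) − 1 = 3, and the invariant factors of ∂_2 are all 1, so H_1 ≅ Z^3.
  H_2: rank ker ∂_2 − rank ∂_3 = (1 − 1) − 0 = 0, and there is no ∂_3, so H_2 ≅ 0.

H_0 ≅ Z,  H_1 ≅ Z^3,  H_2 = 0.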